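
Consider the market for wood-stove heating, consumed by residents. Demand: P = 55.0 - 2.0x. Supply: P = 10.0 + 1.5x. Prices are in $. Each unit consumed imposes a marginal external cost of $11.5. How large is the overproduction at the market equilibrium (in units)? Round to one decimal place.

3.3 units

Market equilibrium (private): 10.0 + 1.5x = 55.0 - 2.0x → x_m = 12.8571.
Social marginal benefit = demand − MEC = 43.5 - 2.0x.
Set SMB = MC: 43.5 - 2.0x = 10.0 + 1.5x → x* = 9.5714.
Gap = |12.8571 − 9.5714| = 3.2857.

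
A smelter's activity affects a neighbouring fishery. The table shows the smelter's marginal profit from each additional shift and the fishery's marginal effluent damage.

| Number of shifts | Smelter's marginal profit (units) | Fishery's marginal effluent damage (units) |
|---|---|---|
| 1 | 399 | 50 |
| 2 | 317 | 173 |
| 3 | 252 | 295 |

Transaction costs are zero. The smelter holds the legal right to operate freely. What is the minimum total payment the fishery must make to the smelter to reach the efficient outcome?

Left alone the smelter would choose level 3 (marginal profit stays positive).
Efficient level: k* = 2 (marginal profit ≥ marginal effluent damage through 2).
The fishery must at least cover the smelter's forgone profit from cutting 3→2: 252 = 252.

252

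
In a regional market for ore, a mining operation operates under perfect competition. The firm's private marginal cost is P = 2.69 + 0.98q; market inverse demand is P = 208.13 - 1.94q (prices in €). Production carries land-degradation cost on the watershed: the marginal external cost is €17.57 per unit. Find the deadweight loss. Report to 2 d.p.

DWL = €52.86

Market equilibrium (private): 2.69 + 0.98q = 208.13 - 1.94q → q_m = 70.3562.
Social marginal cost = private MC + MEC = 20.26 + 0.98q.
Set SMC = demand: 20.26 + 0.98q = 208.13 - 1.94q → q* = 64.3390.
The welfare-loss triangle has base |q_m − q*| and height MEC(q_m) (the vertical gap between SMC and demand is zero at q* and MEC at q_m).
DWL = ½ × 6.0172 × 17.5700 = 52.8611.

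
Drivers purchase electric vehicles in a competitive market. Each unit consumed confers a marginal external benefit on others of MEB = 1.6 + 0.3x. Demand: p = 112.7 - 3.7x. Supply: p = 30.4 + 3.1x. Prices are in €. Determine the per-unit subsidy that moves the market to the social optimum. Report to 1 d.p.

subsidy = €5.5 per unit

Social marginal benefit = demand + MEB = 114.3 - 3.4x.
Set SMB = MC: 114.3 - 3.4x = 30.4 + 3.1x → x* = 12.9077.
The Pigouvian subsidy equals MEB at x*: 1.6 + 0.3×12.9077 = 5.4723.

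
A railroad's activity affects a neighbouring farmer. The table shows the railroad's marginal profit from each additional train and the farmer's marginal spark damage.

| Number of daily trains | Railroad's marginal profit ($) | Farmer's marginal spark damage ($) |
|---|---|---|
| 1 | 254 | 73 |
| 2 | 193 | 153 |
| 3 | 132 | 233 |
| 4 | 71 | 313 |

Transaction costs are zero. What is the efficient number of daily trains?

2

Bargaining reaches the level where marginal profit last exceeds marginal spark damage.
That holds through level 2 (193 ≥ 153) but not at 3 (132 < 233).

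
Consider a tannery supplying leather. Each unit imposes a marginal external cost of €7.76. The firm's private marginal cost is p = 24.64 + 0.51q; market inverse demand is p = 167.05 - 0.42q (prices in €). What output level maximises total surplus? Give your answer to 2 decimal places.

q* = 144.78

Social marginal cost = private MC + MEC = 32.40 + 0.51q.
Set SMC = demand: 32.40 + 0.51q = 167.05 - 0.42q → q* = 144.7849.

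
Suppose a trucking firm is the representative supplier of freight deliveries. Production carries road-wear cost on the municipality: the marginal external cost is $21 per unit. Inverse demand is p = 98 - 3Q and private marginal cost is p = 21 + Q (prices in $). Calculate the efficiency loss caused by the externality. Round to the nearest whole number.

Market equilibrium (private): 21 + Q = 98 - 3Q → Q_m = 19.2500.
Social marginal cost = private MC + MEC = 42 + Q.
Set SMC = demand: 42 + Q = 98 - 3Q → Q* = 14.0000.
Height of the DWL triangle at Q_m is SMC(Q_m) − demand(Q_m) = MEC(Q_m) = 21.0000.
DWL = ½ × 5.2500 × 21.0000 = 55.1250.

DWL = $55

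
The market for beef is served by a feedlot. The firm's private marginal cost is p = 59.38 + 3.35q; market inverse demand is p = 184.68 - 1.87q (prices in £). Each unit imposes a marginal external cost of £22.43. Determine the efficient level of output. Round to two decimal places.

Social marginal cost = private MC + MEC = 81.81 + 3.35q.
Set SMC = demand: 81.81 + 3.35q = 184.68 - 1.87q → q* = 19.7069.

q* = 19.71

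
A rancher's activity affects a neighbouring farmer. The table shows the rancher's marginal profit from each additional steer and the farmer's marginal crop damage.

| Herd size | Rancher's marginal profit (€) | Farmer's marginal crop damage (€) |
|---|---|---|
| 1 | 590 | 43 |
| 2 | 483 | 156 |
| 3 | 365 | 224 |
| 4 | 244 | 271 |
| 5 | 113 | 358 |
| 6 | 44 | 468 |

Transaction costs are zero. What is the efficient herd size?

Bargaining reaches the level where marginal profit last exceeds marginal crop damage.
That holds through level 3 (365 ≥ 224) but not at 4 (244 < 271).

3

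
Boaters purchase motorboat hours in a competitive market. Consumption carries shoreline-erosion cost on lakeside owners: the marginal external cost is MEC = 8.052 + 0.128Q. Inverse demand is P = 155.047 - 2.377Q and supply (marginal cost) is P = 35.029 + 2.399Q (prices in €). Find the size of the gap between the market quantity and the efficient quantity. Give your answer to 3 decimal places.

2.298 units

Market equilibrium (private): 35.029 + 2.399Q = 155.047 - 2.377Q → Q_m = 25.1294.
Social marginal benefit = demand − MEC = 146.995 - 2.505Q.
Set SMB = MC: 146.995 - 2.505Q = 35.029 + 2.399Q → Q* = 22.8316.
Gap = |25.1294 − 22.8316| = 2.2978.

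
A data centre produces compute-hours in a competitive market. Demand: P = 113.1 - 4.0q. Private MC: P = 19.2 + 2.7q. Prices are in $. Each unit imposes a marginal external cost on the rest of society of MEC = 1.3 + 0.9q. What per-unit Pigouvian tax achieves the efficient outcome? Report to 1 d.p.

tax = $12.3 per unit

Social marginal cost = private MC + MEC = 20.5 + 3.6q.
Set SMC = demand: 20.5 + 3.6q = 113.1 - 4.0q → q* = 12.1842.
The Pigouvian tax equals MEC at q*: 1.3 + 0.9×12.1842 = 12.2658.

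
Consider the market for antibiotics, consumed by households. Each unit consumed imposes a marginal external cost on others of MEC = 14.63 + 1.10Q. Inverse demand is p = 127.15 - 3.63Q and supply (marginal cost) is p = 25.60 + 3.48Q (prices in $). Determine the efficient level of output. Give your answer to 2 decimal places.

Q* = 10.59

Social marginal benefit = demand − MEC = 112.52 - 4.73Q.
Set SMB = MC: 112.52 - 4.73Q = 25.60 + 3.48Q → Q* = 10.5871.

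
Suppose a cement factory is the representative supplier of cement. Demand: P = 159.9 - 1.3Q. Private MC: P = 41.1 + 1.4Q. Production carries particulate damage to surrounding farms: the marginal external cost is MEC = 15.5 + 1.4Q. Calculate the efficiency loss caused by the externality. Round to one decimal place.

Market equilibrium (private): 41.1 + 1.4Q = 159.9 - 1.3Q → Q_m = 44.0000.
Social marginal cost = private MC + MEC = 56.6 + 2.8Q.
Set SMC = demand: 56.6 + 2.8Q = 159.9 - 1.3Q → Q* = 25.1951.
Height of the DWL triangle at Q_m is SMC(Q_m) − demand(Q_m) = MEC(Q_m) = 77.1000.
DWL = ½ × 18.8049 × 77.1000 = 724.9289.

DWL = 724.9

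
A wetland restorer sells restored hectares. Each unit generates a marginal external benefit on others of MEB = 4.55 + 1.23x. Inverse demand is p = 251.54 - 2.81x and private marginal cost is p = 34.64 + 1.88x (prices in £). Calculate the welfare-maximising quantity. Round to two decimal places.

x* = 64.00

Social marginal cost = private MC − MEB = 30.09 + 0.65x.
Set SMC = demand: 30.09 + 0.65x = 251.54 - 2.81x → x* = 64.0029.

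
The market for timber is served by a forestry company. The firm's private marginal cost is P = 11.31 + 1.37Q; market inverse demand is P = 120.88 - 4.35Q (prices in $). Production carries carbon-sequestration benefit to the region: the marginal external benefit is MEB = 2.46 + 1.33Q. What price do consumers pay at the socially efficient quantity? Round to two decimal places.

Social marginal cost = private MC − MEB = 8.85 + 0.04Q.
Set SMC = demand: 8.85 + 0.04Q = 120.88 - 4.35Q → Q* = 25.5194.
Consumer price on the demand curve at Q*: 120.88 − 4.35×25.5194 = 9.8706.

P = $9.87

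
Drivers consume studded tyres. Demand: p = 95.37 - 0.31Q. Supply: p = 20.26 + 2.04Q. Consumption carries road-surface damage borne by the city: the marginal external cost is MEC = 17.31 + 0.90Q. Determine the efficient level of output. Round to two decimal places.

Social marginal benefit = demand − MEC = 78.06 - 1.21Q.
Set SMB = MC: 78.06 - 1.21Q = 20.26 + 2.04Q → Q* = 17.7846.

Q* = 17.78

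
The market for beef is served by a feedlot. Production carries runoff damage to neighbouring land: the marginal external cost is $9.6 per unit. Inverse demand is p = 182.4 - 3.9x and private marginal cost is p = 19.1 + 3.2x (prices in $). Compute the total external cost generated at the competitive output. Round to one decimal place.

$220.8

Market equilibrium (private): 19.1 + 3.2x = 182.4 - 3.9x → x_m = 23.0000.
Total external cost = MEC × x_m = 9.6 × 23.0000 = 220.8000.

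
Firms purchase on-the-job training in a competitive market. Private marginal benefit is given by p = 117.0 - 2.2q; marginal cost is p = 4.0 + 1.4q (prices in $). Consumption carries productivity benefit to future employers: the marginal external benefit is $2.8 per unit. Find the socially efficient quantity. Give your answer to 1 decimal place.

Social marginal benefit = demand + MEB = 119.8 - 2.2q.
Set SMB = MC: 119.8 - 2.2q = 4.0 + 1.4q → q* = 32.1667.

q* = 32.2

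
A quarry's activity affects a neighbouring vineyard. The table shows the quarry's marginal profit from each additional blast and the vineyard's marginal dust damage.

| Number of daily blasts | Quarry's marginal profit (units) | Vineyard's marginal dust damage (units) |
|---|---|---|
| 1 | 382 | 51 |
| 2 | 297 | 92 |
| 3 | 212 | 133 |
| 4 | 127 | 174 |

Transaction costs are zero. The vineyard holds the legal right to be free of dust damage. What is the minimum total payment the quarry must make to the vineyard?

276

Efficient level: marginal profit ≥ marginal dust damage through level 3, so k* = 3.
With the vineyard holding the right, the quarry must at least compensate total damage at k*: 51 + 92 + 133 = 276.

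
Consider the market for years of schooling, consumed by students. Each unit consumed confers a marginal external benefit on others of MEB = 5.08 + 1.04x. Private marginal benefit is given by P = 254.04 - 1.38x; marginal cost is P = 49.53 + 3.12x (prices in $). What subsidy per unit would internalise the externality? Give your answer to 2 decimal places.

Social marginal benefit = demand + MEB = 259.12 - 0.34x.
Set SMB = MC: 259.12 - 0.34x = 49.53 + 3.12x → x* = 60.5751.
The Pigouvian subsidy equals MEB at x*: 5.08 + 1.04×60.5751 = 68.0781.

subsidy = $68.08 per unit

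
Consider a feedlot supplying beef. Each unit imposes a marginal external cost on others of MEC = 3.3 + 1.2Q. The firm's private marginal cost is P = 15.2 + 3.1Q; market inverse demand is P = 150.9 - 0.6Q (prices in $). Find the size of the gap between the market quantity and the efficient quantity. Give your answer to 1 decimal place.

Market equilibrium (private): 15.2 + 3.1Q = 150.9 - 0.6Q → Q_m = 36.6757.
Social marginal cost = private MC + MEC = 18.5 + 4.3Q.
Set SMC = demand: 18.5 + 4.3Q = 150.9 - 0.6Q → Q* = 27.0204.
Gap = |36.6757 − 27.0204| = 9.6553.

9.7 units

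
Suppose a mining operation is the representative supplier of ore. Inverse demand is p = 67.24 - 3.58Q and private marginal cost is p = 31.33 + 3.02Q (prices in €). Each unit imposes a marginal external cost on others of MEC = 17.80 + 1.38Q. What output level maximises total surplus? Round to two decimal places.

Social marginal cost = private MC + MEC = 49.13 + 4.40Q.
Set SMC = demand: 49.13 + 4.40Q = 67.24 - 3.58Q → Q* = 2.2694.

Q* = 2.27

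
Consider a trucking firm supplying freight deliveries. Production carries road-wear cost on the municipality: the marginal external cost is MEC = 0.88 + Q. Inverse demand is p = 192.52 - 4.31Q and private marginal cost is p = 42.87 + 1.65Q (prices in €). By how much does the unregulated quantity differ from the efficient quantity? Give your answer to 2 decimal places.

Market equilibrium (private): 42.87 + 1.65Q = 192.52 - 4.31Q → Q_m = 25.1091.
Social marginal cost = private MC + MEC = 43.75 + 2.65Q.
Set SMC = demand: 43.75 + 2.65Q = 192.52 - 4.31Q → Q* = 21.3750.
Gap = |25.1091 − 21.3750| = 3.7341.

3.73 units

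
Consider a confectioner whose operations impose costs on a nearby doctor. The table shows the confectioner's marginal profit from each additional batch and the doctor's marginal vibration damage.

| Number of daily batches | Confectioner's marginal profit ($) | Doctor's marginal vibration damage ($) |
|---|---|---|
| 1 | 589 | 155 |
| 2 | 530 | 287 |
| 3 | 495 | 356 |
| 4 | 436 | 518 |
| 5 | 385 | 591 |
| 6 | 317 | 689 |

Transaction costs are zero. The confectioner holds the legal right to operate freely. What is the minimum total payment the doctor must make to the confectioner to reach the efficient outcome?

Left alone the confectioner would choose level 6 (marginal profit stays positive).
Efficient level: k* = 3 (marginal profit ≥ marginal vibration damage through 3).
The doctor must at least cover the confectioner's forgone profit from cutting 6→3: 436 + 385 + 317 = 1138.

$1138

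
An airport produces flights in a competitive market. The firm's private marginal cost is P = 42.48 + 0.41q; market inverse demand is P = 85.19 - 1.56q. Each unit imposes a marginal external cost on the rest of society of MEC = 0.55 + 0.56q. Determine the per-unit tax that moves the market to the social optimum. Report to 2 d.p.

tax = 9.88 per unit

Social marginal cost = private MC + MEC = 43.03 + 0.97q.
Set SMC = demand: 43.03 + 0.97q = 85.19 - 1.56q → q* = 16.6640.
The Pigouvian tax equals MEC at q*: 0.55 + 0.56×16.6640 = 9.8818.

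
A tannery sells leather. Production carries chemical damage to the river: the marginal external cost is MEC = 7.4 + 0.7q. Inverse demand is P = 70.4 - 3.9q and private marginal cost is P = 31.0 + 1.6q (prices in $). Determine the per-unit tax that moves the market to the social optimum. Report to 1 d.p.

Social marginal cost = private MC + MEC = 38.4 + 2.3q.
Set SMC = demand: 38.4 + 2.3q = 70.4 - 3.9q → q* = 5.1613.
The Pigouvian tax equals MEC at q*: 7.4 + 0.7×5.1613 = 11.0129.

tax = $11.0 per unit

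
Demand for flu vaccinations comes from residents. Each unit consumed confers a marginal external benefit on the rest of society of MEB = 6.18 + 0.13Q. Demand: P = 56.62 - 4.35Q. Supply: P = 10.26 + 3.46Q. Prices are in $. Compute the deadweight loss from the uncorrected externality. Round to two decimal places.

DWL = $3.15

Market equilibrium (private): 10.26 + 3.46Q = 56.62 - 4.35Q → Q_m = 5.9360.
Social marginal benefit = demand + MEB = 62.80 - 4.22Q.
Set SMB = MC: 62.80 - 4.22Q = 10.26 + 3.46Q → Q* = 6.8411.
Between Q* and Q_m the wedge SMB − MC runs linearly from 0 to MEB(Q_m), so the loss is a triangle.
DWL = ½ × 0.9051 × 6.9517 = 3.1460.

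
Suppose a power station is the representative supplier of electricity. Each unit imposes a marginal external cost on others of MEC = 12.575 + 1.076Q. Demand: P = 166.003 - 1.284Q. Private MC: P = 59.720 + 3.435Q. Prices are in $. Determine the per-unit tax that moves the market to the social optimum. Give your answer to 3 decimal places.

Social marginal cost = private MC + MEC = 72.295 + 4.511Q.
Set SMC = demand: 72.295 + 4.511Q = 166.003 - 1.284Q → Q* = 16.1705.
The Pigouvian tax equals MEC at Q*: 12.575 + 1.076×16.1705 = 29.9745.

tax = $29.974 per unit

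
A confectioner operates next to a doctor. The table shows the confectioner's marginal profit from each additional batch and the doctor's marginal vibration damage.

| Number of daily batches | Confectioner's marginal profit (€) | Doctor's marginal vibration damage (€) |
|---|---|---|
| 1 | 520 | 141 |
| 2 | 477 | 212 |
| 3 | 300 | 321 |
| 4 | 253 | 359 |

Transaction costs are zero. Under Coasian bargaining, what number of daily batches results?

2

Bargaining reaches the level where marginal profit last exceeds marginal vibration damage.
That holds through level 2 (477 ≥ 212) but not at 3 (300 < 321).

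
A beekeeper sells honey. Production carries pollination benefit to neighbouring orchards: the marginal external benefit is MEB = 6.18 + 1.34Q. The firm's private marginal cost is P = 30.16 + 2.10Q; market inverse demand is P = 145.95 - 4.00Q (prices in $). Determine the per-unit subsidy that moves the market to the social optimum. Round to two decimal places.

subsidy = $40.52 per unit

Social marginal cost = private MC − MEB = 23.98 + 0.76Q.
Set SMC = demand: 23.98 + 0.76Q = 145.95 - 4.00Q → Q* = 25.6239.
The Pigouvian subsidy equals MEB at Q*: 6.18 + 1.34×25.6239 = 40.5160.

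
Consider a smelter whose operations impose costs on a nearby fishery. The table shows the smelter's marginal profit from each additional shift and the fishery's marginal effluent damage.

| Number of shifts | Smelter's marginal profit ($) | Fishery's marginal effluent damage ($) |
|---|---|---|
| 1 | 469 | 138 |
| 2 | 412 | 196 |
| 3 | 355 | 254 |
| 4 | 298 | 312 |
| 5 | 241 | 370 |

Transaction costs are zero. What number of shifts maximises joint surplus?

3

Bargaining reaches the level where marginal profit last exceeds marginal effluent damage.
That holds through level 3 (355 ≥ 254) but not at 4 (298 < 312).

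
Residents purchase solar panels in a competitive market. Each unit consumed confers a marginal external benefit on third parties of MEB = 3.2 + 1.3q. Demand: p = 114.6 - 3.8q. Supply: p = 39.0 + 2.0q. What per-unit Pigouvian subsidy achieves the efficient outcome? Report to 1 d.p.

subsidy = 26.0 per unit

Social marginal benefit = demand + MEB = 117.8 - 2.5q.
Set SMB = MC: 117.8 - 2.5q = 39.0 + 2.0q → q* = 17.5111.
The Pigouvian subsidy equals MEB at q*: 3.2 + 1.3×17.5111 = 25.9644.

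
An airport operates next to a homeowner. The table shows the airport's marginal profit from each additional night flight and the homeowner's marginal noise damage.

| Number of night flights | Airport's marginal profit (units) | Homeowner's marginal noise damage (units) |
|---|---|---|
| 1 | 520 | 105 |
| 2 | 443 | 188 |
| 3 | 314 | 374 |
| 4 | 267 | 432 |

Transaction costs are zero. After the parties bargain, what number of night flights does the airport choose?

Bargaining reaches the level where marginal profit last exceeds marginal noise damage.
That holds through level 2 (443 ≥ 188) but not at 3 (314 < 374).

2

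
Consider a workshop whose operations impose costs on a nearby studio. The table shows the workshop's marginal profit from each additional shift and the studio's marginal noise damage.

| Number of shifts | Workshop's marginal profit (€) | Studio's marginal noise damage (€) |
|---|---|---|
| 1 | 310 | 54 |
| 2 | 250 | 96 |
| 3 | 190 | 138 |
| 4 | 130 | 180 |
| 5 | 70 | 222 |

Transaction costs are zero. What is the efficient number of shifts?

3

Bargaining reaches the level where marginal profit last exceeds marginal noise damage.
That holds through level 3 (190 ≥ 138) but not at 4 (130 < 180).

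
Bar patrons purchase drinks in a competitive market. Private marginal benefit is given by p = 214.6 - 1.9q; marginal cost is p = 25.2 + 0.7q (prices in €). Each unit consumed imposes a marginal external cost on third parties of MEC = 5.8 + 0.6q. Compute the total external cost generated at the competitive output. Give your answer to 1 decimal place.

€2014.5

Market equilibrium (private): 25.2 + 0.7q = 214.6 - 1.9q → q_m = 72.8462.
Total external cost = ∫₀^{q_m} (5.8 + 0.6q) dq = 5.8×72.8462 + ½×0.6×72.8462² = 2014.4786.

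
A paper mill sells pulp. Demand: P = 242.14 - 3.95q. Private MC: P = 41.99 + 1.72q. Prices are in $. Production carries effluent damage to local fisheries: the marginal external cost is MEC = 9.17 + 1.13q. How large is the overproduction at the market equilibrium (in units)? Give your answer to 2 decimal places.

7.21 units

Market equilibrium (private): 41.99 + 1.72q = 242.14 - 3.95q → q_m = 35.2998.
Social marginal cost = private MC + MEC = 51.16 + 2.85q.
Set SMC = demand: 51.16 + 2.85q = 242.14 - 3.95q → q* = 28.0853.
Gap = |35.2998 − 28.0853| = 7.2145.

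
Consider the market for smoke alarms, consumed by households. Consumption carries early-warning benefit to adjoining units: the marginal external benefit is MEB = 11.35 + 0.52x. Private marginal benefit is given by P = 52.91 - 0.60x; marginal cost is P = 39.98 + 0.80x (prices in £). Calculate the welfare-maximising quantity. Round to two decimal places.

x* = 27.59

Social marginal benefit = demand + MEB = 64.26 - 0.08x.
Set SMB = MC: 64.26 - 0.08x = 39.98 + 0.80x → x* = 27.5909.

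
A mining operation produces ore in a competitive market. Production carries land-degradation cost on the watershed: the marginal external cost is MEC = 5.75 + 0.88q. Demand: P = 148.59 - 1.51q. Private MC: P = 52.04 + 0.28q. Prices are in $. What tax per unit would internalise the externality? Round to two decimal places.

Social marginal cost = private MC + MEC = 57.79 + 1.16q.
Set SMC = demand: 57.79 + 1.16q = 148.59 - 1.51q → q* = 34.0075.
The Pigouvian tax equals MEC at q*: 5.75 + 0.88×34.0075 = 35.6766.

tax = $35.68 per unit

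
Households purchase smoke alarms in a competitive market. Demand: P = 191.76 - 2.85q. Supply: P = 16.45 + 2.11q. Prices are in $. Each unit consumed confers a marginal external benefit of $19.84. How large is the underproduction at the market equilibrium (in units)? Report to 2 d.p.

4.00 units

Market equilibrium (private): 16.45 + 2.11q = 191.76 - 2.85q → q_m = 35.3448.
Social marginal benefit = demand + MEB = 211.60 - 2.85q.
Set SMB = MC: 211.60 - 2.85q = 16.45 + 2.11q → q* = 39.3448.
Gap = |35.3448 − 39.3448| = 4.0000.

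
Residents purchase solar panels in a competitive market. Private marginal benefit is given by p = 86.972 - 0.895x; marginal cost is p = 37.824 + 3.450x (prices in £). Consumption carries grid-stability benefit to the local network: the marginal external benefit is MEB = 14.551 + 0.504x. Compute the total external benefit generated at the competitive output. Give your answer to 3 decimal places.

£196.835

Market equilibrium (private): 37.824 + 3.450x = 86.972 - 0.895x → x_m = 11.3114.
Total external benefit = ∫₀^{x_m} (14.551 + 0.504x) dx = 14.551×11.3114 + ½×0.504×11.3114² = 196.8350.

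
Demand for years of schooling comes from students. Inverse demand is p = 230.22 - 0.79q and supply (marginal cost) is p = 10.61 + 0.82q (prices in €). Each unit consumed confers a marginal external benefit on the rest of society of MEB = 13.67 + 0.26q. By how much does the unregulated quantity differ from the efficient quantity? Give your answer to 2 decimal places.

36.40 units

Market equilibrium (private): 10.61 + 0.82q = 230.22 - 0.79q → q_m = 136.4037.
Social marginal benefit = demand + MEB = 243.89 - 0.53q.
Set SMB = MC: 243.89 - 0.53q = 10.61 + 0.82q → q* = 172.8000.
Gap = |136.4037 − 172.8000| = 36.3963.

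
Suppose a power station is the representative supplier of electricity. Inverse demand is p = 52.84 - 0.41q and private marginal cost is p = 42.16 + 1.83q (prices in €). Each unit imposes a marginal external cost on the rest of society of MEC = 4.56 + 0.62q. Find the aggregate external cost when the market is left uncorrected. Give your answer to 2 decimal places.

Market equilibrium (private): 42.16 + 1.83q = 52.84 - 0.41q → q_m = 4.7679.
Total external cost = ∫₀^{q_m} (4.56 + 0.62q) dq = 4.56×4.7679 + ½×0.62×4.7679² = 28.7888.

€28.79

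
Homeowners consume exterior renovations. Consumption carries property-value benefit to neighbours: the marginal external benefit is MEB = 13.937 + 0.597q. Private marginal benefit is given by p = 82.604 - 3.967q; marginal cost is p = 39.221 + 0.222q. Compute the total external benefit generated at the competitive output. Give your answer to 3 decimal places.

176.353

Market equilibrium (private): 39.221 + 0.222q = 82.604 - 3.967q → q_m = 10.3564.
Total external benefit = ∫₀^{q_m} (13.937 + 0.597q) dq = 13.937×10.3564 + ½×0.597×10.3564² = 176.3528.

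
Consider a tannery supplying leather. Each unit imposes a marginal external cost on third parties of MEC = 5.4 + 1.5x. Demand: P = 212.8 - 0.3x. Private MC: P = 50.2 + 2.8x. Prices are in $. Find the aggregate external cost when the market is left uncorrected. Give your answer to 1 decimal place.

Market equilibrium (private): 50.2 + 2.8x = 212.8 - 0.3x → x_m = 52.4516.
Total external cost = ∫₀^{x_m} (5.4 + 1.5x) dx = 5.4×52.4516 + ½×1.5×52.4516² = 2346.6164.

$2346.6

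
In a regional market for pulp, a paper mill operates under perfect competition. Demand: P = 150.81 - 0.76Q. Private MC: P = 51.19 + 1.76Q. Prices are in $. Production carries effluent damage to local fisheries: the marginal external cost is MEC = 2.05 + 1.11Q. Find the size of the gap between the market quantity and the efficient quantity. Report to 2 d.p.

12.65 units

Market equilibrium (private): 51.19 + 1.76Q = 150.81 - 0.76Q → Q_m = 39.5317.
Social marginal cost = private MC + MEC = 53.24 + 2.87Q.
Set SMC = demand: 53.24 + 2.87Q = 150.81 - 0.76Q → Q* = 26.8788.
Gap = |39.5317 − 26.8788| = 12.6529.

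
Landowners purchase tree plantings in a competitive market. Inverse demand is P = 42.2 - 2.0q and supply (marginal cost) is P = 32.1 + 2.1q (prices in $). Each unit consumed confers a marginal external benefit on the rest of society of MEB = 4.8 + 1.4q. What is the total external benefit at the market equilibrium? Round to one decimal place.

Market equilibrium (private): 32.1 + 2.1q = 42.2 - 2.0q → q_m = 2.4634.
Total external benefit = ∫₀^{q_m} (4.8 + 1.4q) dq = 4.8×2.4634 + ½×1.4×2.4634² = 16.0722.

$16.1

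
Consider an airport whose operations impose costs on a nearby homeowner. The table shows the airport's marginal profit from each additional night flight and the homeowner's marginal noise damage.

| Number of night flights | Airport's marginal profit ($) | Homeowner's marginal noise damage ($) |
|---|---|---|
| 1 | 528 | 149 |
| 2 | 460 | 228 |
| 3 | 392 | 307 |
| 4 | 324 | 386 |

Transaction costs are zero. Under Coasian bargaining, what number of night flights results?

3

Bargaining reaches the level where marginal profit last exceeds marginal noise damage.
That holds through level 3 (392 ≥ 307) but not at 4 (324 < 386).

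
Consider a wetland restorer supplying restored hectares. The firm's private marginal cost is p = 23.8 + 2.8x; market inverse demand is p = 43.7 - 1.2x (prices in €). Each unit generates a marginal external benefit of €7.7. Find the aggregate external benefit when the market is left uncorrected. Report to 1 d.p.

€38.3

Market equilibrium (private): 23.8 + 2.8x = 43.7 - 1.2x → x_m = 4.9750.
Total external benefit = MEB × x_m = 7.7 × 4.9750 = 38.3075.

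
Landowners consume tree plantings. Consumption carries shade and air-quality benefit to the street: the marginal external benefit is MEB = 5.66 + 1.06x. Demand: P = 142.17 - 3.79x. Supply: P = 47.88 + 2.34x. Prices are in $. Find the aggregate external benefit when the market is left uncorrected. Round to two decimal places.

Market equilibrium (private): 47.88 + 2.34x = 142.17 - 3.79x → x_m = 15.3817.
Total external benefit = ∫₀^{x_m} (5.66 + 1.06x) dx = 5.66×15.3817 + ½×1.06×15.3817² = 212.4567.

$212.46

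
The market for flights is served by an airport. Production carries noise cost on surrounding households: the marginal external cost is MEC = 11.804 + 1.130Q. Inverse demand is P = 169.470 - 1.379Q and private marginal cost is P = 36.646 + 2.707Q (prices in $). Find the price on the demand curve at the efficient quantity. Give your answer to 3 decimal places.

Social marginal cost = private MC + MEC = 48.450 + 3.837Q.
Set SMC = demand: 48.450 + 3.837Q = 169.470 - 1.379Q → Q* = 23.2017.
Consumer price on the demand curve at Q*: 169.470 − 1.379×23.2017 = 137.4749.

P = $137.475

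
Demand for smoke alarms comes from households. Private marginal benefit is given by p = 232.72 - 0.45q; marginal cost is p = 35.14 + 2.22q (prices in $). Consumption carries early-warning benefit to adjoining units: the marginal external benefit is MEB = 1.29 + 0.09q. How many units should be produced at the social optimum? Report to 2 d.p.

Social marginal benefit = demand + MEB = 234.01 - 0.36q.
Set SMB = MC: 234.01 - 0.36q = 35.14 + 2.22q → q* = 77.0814.

q* = 77.08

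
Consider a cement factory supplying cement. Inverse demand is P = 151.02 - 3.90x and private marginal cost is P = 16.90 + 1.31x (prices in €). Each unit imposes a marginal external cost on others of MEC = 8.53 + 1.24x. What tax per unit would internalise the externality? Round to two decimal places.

tax = €32.67 per unit

Social marginal cost = private MC + MEC = 25.43 + 2.55x.
Set SMC = demand: 25.43 + 2.55x = 151.02 - 3.90x → x* = 19.4713.
The Pigouvian tax equals MEC at x*: 8.53 + 1.24×19.4713 = 32.6744.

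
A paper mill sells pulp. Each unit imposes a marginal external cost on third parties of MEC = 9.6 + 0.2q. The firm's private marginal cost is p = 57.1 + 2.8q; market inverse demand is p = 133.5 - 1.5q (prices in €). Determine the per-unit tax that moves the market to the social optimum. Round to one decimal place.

tax = €12.6 per unit

Social marginal cost = private MC + MEC = 66.7 + 3.0q.
Set SMC = demand: 66.7 + 3.0q = 133.5 - 1.5q → q* = 14.8444.
The Pigouvian tax equals MEC at q*: 9.6 + 0.2×14.8444 = 12.5689.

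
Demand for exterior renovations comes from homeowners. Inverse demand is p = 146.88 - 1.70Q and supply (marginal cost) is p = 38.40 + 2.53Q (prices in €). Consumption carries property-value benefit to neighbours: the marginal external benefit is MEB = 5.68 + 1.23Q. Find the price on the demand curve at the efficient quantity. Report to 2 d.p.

P = €82.19

Social marginal benefit = demand + MEB = 152.56 - 0.47Q.
Set SMB = MC: 152.56 - 0.47Q = 38.40 + 2.53Q → Q* = 38.0533.
Consumer price on the demand curve at Q*: 146.88 − 1.70×38.0533 = 82.1894.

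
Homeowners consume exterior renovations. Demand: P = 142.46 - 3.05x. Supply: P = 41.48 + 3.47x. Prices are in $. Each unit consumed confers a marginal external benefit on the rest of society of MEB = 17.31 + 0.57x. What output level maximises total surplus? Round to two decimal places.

x* = 19.88

Social marginal benefit = demand + MEB = 159.77 - 2.48x.
Set SMB = MC: 159.77 - 2.48x = 41.48 + 3.47x → x* = 19.8807.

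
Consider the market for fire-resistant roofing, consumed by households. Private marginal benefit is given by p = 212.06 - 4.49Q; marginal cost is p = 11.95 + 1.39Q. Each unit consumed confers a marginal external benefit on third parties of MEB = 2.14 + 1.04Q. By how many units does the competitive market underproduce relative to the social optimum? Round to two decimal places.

7.75 units

Market equilibrium (private): 11.95 + 1.39Q = 212.06 - 4.49Q → Q_m = 34.0323.
Social marginal benefit = demand + MEB = 214.20 - 3.45Q.
Set SMB = MC: 214.20 - 3.45Q = 11.95 + 1.39Q → Q* = 41.7872.
Gap = |34.0323 − 41.7872| = 7.7549.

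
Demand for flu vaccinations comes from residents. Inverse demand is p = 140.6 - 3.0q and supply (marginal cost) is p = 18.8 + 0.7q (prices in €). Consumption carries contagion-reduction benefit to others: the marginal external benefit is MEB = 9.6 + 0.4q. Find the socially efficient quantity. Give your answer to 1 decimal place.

q* = 39.8

Social marginal benefit = demand + MEB = 150.2 - 2.6q.
Set SMB = MC: 150.2 - 2.6q = 18.8 + 0.7q → q* = 39.8182.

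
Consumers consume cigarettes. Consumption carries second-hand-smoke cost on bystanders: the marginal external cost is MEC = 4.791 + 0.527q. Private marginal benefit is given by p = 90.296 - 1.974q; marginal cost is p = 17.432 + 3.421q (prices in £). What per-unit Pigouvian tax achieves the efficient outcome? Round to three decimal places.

Social marginal benefit = demand − MEC = 85.505 - 2.501q.
Set SMB = MC: 85.505 - 2.501q = 17.432 + 3.421q → q* = 11.4949.
The Pigouvian tax equals MEC at q*: 4.791 + 0.527×11.4949 = 10.8488.

tax = £10.849 per unit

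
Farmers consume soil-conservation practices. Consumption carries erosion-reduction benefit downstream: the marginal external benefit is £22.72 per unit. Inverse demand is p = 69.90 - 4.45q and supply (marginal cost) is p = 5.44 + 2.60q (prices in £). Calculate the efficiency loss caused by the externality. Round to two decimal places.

DWL = £36.61

Market equilibrium (private): 5.44 + 2.60q = 69.90 - 4.45q → q_m = 9.1433.
Social marginal benefit = demand + MEB = 92.62 - 4.45q.
Set SMB = MC: 92.62 - 4.45q = 5.44 + 2.60q → q* = 12.3660.
The welfare-loss triangle has base |q_m − q*| and height MEB(q_m) (the vertical gap between SMB and MC is zero at q* and MEB at q_m).
DWL = ½ × 3.2227 × 22.7200 = 36.6099.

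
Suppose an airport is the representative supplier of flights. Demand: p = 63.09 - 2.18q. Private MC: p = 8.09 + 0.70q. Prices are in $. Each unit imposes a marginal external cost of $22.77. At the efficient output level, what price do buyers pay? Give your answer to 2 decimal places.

P = $38.69

Social marginal cost = private MC + MEC = 30.86 + 0.70q.
Set SMC = demand: 30.86 + 0.70q = 63.09 - 2.18q → q* = 11.1910.
Consumer price on the demand curve at q*: 63.09 − 2.18×11.1910 = 38.6936.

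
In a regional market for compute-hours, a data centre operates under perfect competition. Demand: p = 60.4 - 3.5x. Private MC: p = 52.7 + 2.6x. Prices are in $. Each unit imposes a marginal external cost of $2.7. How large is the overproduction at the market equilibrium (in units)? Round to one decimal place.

Market equilibrium (private): 52.7 + 2.6x = 60.4 - 3.5x → x_m = 1.2623.
Social marginal cost = private MC + MEC = 55.4 + 2.6x.
Set SMC = demand: 55.4 + 2.6x = 60.4 - 3.5x → x* = 0.8197.
Gap = |1.2623 − 0.8197| = 0.4426.

0.4 units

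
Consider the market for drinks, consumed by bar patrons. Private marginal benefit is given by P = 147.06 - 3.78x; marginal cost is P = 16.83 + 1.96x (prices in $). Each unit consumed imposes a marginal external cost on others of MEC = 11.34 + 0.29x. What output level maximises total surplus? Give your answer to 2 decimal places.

x* = 19.72

Social marginal benefit = demand − MEC = 135.72 - 4.07x.
Set SMB = MC: 135.72 - 4.07x = 16.83 + 1.96x → x* = 19.7164.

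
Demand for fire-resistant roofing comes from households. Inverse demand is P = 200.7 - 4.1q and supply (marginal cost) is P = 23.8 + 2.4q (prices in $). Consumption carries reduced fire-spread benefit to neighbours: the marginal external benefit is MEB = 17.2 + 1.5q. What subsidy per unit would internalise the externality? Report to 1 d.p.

subsidy = $75.4 per unit

Social marginal benefit = demand + MEB = 217.9 - 2.6q.
Set SMB = MC: 217.9 - 2.6q = 23.8 + 2.4q → q* = 38.8200.
The Pigouvian subsidy equals MEB at q*: 17.2 + 1.5×38.8200 = 75.4300.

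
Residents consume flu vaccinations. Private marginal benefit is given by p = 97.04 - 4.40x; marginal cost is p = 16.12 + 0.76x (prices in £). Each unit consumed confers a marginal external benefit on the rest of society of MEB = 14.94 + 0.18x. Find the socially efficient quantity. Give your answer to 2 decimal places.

x* = 19.25

Social marginal benefit = demand + MEB = 111.98 - 4.22x.
Set SMB = MC: 111.98 - 4.22x = 16.12 + 0.76x → x* = 19.2490.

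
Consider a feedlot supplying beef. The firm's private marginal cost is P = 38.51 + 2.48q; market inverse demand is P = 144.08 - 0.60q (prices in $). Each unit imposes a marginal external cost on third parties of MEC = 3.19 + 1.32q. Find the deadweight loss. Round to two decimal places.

DWL = $266.58

Market equilibrium (private): 38.51 + 2.48q = 144.08 - 0.60q → q_m = 34.2760.
Social marginal cost = private MC + MEC = 41.70 + 3.80q.
Set SMC = demand: 41.70 + 3.80q = 144.08 - 0.60q → q* = 23.2682.
The loss is the area between SMC and demand from q* to q_m; with linear curves that's a triangle of height MEC(q_m).
DWL = ½ × 11.0078 × 48.4343 = 266.5775.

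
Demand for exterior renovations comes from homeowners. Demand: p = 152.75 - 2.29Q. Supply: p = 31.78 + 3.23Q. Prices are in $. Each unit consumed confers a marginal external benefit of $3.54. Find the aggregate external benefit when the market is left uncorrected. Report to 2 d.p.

Market equilibrium (private): 31.78 + 3.23Q = 152.75 - 2.29Q → Q_m = 21.9149.
Total external benefit = MEB × Q_m = 3.54 × 21.9149 = 77.5787.

$77.58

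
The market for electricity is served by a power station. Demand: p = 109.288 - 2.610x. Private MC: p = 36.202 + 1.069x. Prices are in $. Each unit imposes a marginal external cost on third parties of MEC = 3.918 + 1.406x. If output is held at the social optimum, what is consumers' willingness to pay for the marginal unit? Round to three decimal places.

P = $73.786

Social marginal cost = private MC + MEC = 40.120 + 2.475x.
Set SMC = demand: 40.120 + 2.475x = 109.288 - 2.610x → x* = 13.6024.
Consumer price on the demand curve at x*: 109.288 − 2.610×13.6024 = 73.7857.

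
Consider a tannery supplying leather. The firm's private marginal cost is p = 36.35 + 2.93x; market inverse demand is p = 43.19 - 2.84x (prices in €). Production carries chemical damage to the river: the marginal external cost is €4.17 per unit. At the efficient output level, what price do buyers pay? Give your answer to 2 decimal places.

Social marginal cost = private MC + MEC = 40.52 + 2.93x.
Set SMC = demand: 40.52 + 2.93x = 43.19 - 2.84x → x* = 0.4627.
Consumer price on the demand curve at x*: 43.19 − 2.84×0.4627 = 41.8759.

P = €41.88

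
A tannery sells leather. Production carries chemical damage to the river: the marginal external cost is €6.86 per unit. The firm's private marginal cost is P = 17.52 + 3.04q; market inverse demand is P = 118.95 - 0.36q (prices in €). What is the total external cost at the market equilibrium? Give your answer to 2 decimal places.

Market equilibrium (private): 17.52 + 3.04q = 118.95 - 0.36q → q_m = 29.8324.
Total external cost = MEC × q_m = 6.86 × 29.8324 = 204.6503.

€204.65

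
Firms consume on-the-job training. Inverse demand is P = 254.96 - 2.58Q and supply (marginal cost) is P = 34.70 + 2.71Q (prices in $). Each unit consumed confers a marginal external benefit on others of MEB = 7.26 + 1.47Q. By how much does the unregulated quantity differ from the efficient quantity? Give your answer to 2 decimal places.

Market equilibrium (private): 34.70 + 2.71Q = 254.96 - 2.58Q → Q_m = 41.6371.
Social marginal benefit = demand + MEB = 262.22 - 1.11Q.
Set SMB = MC: 262.22 - 1.11Q = 34.70 + 2.71Q → Q* = 59.5602.
Gap = |41.6371 − 59.5602| = 17.9231.

17.92 units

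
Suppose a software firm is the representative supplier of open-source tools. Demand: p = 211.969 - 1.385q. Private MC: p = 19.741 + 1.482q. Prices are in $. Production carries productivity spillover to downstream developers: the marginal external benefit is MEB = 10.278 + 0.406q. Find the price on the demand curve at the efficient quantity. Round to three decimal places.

Social marginal cost = private MC − MEB = 9.463 + 1.076q.
Set SMC = demand: 9.463 + 1.076q = 211.969 - 1.385q → q* = 82.2861.
Consumer price on the demand curve at q*: 211.969 − 1.385×82.2861 = 98.0028.

P = $98.003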